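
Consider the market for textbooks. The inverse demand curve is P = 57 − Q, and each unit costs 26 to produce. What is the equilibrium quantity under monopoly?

Q = 15.5

The monopolist equates marginal revenue to marginal cost: 57 − 2Q = 26, so Q = 15.5. From demand, P = 41.5.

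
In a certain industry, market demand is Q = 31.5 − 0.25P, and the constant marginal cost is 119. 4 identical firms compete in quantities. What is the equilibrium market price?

Inverting demand: P = 126 − 4Q.
With 4 symmetric Cournot firms, each firm's FOC gives 126 − 20q = 119, so q = 0.35, Q = 4·0.35 = 1.4, and P = 120.4.

P = 120.4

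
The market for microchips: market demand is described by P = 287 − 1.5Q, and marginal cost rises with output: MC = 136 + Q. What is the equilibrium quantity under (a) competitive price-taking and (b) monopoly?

Competitive equilibrium sets price equal to marginal cost: 287 − 1.5Q = 136 + Q, so Q = 60.4 and P = 196.4.
The monopolist equates marginal revenue to marginal cost: 287 − 3Q = 136 + Q, so Q = 37.75. From demand, P = 230.375.

Competition: Q = 60.4; Monopoly: Q = 37.75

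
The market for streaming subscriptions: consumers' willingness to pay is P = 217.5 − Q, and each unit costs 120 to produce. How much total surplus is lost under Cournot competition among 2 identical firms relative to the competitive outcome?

DWL = 528.125

Under competition P = MC = 120, so Q = (217.5 − 120)/1 = 97.5.
With 2 symmetric Cournot firms, each firm's FOC gives 217.5 − 3q = 120, so q = 32.5, Q = 2·32.5 = 65, and P = 152.5.
DWL is the triangle between Q = 65 and Q = 97.5: ½·(97.5 − 65)·(152.5 − 120) = 528.125.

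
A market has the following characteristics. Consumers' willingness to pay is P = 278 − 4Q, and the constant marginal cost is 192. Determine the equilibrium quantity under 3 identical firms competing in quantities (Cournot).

Q = 16.125

Cournot with 3 identical firms: the symmetric best-response condition is 278 − 16q = 192. Each firm produces q = 5.375, total output Q = 16.125, price P = 213.5.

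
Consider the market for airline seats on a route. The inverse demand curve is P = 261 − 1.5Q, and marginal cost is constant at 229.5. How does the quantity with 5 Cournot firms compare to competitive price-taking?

With 5 symmetric Cournot firms, each firm's FOC gives 261 − 9q = 229.5, so q = 3.5, Q = 5·3.5 = 17.5, and P = 234.75.
Perfect competition: P = MC = 229.5, so 261 − 1.5Q = 229.5 and Q = 21.

Cournot: Q = 17.5; Competition: Q = 21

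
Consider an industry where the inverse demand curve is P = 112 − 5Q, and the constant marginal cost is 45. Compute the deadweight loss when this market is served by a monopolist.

Competitive firms price at marginal cost: P = 45, giving Q = 13.4.
The monopolist equates marginal revenue to marginal cost: 112 − 10Q = 45, so Q = 6.7. From demand, P = 78.5.
DWL is the triangle between Q = 6.7 and Q = 13.4: ½·(13.4 − 6.7)·(78.5 − 45) = 112.225.

DWL = 112.225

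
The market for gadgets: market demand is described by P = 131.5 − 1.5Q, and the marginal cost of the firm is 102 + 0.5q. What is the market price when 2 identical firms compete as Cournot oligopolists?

Cournot with 2 identical firms: the symmetric best-response condition is 131.5 − 4.5q = 102 + 0.5q. Each firm produces q = 5.9, total output Q = 11.8, price P = 113.8.

P = 113.8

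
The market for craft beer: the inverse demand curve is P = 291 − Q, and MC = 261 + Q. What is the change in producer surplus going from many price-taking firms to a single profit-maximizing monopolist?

Producer surplus rises by 37.5

Competitive equilibrium sets price equal to marginal cost: 291 − Q = 261 + Q, so Q = 15 and P = 276.
PS = P·Q − VC(Q) = 276·15 − (261·15 + ½·1·15²) = 112.5.
Monopoly sets MR = MC: 291 − 2Q = 261 + Q ⇒ Q = 10, P = 291 − 10 = 281.
PS = P·Q − VC(Q) = 281·10 − (261·10 + ½·1·10²) = 150.
Change in producer surplus: 150 − 112.5 = 37.5.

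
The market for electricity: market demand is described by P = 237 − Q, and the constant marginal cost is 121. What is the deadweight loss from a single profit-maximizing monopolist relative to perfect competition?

DWL = 1682

Perfect competition: P = MC = 121, so 237 − Q = 121 and Q = 116.
The monopolist equates marginal revenue to marginal cost: 237 − 2Q = 121, so Q = 58. From demand, P = 179.
DWL is the triangle between Q = 58 and Q = 116: ½·(116 − 58)·(179 − 121) = 1682.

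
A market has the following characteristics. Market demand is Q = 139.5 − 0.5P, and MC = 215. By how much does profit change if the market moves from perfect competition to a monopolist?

Inverting demand: P = 279 − 2Q.
Under competition P = MC = 215, so Q = (279 − 215)/2 = 32.
Profit = (215 − 215)·32 = 0.
Monopoly sets MR = MC: 279 − 4Q = 215 ⇒ Q = 16, P = 279 − 2·16 = 247.
Profit = (247 − 215)·16 = 512.
Change in profit: 512 − 0 = 512.

π rises by 512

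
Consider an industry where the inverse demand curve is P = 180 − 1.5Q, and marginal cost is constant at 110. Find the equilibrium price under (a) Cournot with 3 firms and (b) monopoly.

With 3 symmetric Cournot firms, each firm's FOC gives 180 − 6q = 110, so q = 35/3, Q = 3·35/3 = 35, and P = 127.5.
The monopolist equates marginal revenue to marginal cost: 180 − 3Q = 110, so Q = 70/3. From demand, P = 145.

Cournot: P = 127.5; Monopoly: P = 145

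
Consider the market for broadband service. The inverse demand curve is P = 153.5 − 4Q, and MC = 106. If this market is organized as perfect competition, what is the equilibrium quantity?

Under competition P = MC = 106, so Q = (153.5 − 106)/4 = 11.875.

Q = 11.875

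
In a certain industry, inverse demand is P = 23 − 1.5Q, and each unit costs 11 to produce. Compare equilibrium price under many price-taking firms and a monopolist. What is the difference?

Perfect competition: P = MC = 11, so 23 − 1.5Q = 11 and Q = 8.
The monopolist equates marginal revenue to marginal cost: 23 − 3Q = 11, so Q = 4. From demand, P = 17.
Change in equilibrium price: 17 − 11 = 6.

Equilibrium price rises by 6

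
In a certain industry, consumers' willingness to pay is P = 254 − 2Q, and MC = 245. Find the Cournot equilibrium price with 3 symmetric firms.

Cournot with 3 identical firms: the symmetric best-response condition is 254 − 8q = 245. Each firm produces q = 1.125, total output Q = 3.375, price P = 247.25.

P = 247.25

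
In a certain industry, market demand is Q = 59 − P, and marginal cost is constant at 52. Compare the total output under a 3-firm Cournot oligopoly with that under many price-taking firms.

Cournot: Q = 5.25; Competition: Q = 7

Inverting demand: P = 59 − Q.
In a 3-firm Cournot equilibrium, symmetry and the first-order condition give q = (59 − 52)/(4) = 1.75. So Q = 5.25 and P = 53.75.
Under competition P = MC = 52, so Q = (59 − 52)/1 = 7.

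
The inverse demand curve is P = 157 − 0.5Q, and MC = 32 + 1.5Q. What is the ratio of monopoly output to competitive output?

Q_m/Q_c = 0.8

A monopolist chooses Q where MR = MC. MR = 157 − Q; setting this equal to 32 + 1.5Q gives Q = 50 and P = 132.
Under competition P = MC: 157 − 0.5Q = 32 + 1.5Q ⇒ Q = 62.5, P = 125.75.
Ratio Q_m/Q_c = 50/62.5 = 0.8.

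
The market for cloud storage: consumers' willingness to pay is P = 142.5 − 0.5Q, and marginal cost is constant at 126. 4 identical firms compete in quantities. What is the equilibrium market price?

In a 4-firm Cournot equilibrium, symmetry and the first-order condition give q = (142.5 − 126)/(2.5) = 6.6. So Q = 26.4 and P = 129.3.

P = 129.3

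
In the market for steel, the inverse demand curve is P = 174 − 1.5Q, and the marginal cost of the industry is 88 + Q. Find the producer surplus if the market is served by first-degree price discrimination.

PS = 1479.2

With perfect price discrimination, output is the efficient level Q = 34.4 (where demand meets MC), but every buyer pays their willingness to pay: CS = 0 and PS = total surplus.
PS = ½·(174 − 88)·34.4 = 1479.2.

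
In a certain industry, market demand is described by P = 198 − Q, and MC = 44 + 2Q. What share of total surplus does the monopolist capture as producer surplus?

PS/TS = 0.8

The monopolist equates marginal revenue to marginal cost: 198 − 2Q = 44 + 2Q, so Q = 38.5. From demand, P = 159.5.
CS = ½·(198 − 159.5)·38.5 = 741.125.
PS = P·Q − VC(Q) = 159.5·38.5 − (44·38.5 + ½·2·38.5²) = 2964.5.
Share captured = PS/TS = 2964.5/3705.625 = 0.8.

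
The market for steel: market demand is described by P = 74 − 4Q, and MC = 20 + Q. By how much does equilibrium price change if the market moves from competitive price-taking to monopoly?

Equilibrium price rises by 19.2

Competitive equilibrium sets price equal to marginal cost: 74 − 4Q = 20 + Q, so Q = 10.8 and P = 30.8.
A monopolist chooses Q where MR = MC. MR = 74 − 8Q; setting this equal to 20 + Q gives Q = 6 and P = 50.
Change in equilibrium price: 50 − 30.8 = 19.2.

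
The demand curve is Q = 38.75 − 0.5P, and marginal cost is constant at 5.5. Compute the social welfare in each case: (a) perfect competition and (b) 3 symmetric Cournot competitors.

Competition: TS = 1296; Cournot: TS = 1215

Inverting demand: P = 77.5 − 2Q.
Under competition P = MC = 5.5, so Q = (77.5 − 5.5)/2 = 36.
CS = ½·(77.5 − 5.5)·36 = 1296; PS = (5.5 − 5.5)·36 = 0; TS = 1296.
In a 3-firm Cournot equilibrium, symmetry and the first-order condition give q = (77.5 − 5.5)/(8) = 9. So Q = 27 and P = 23.5.
CS = ½·(77.5 − 23.5)·27 = 729; PS = (23.5 − 5.5)·27 = 486; TS = 1215.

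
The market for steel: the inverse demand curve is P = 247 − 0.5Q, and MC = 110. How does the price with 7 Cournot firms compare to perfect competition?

Cournot with 7 identical firms: the symmetric best-response condition is 247 − 4q = 110. Each firm produces q = 34.25, total output Q = 239.75, price P = 127.125.
Under competition P = MC = 110, so Q = (247 − 110)/0.5 = 274.

Cournot: P = 127.125; Competition: P = 110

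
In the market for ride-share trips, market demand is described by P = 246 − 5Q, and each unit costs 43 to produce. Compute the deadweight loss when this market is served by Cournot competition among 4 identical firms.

Under competition P = MC = 43, so Q = (246 − 43)/5 = 40.6.
Cournot with 4 identical firms: the symmetric best-response condition is 246 − 25q = 43. Each firm produces q = 8.12, total output Q = 32.48, price P = 83.6.
DWL is the triangle between Q = 32.48 and Q = 40.6: ½·(40.6 − 32.48)·(83.6 − 43) = 164.836.

DWL = 164.836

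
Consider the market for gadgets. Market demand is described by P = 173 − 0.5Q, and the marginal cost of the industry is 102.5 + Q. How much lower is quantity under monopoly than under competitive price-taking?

Competitive equilibrium sets price equal to marginal cost: 173 − 0.5Q = 102.5 + Q, so Q = 47 and P = 149.5.
A monopolist chooses Q where MR = MC. MR = 173 − Q; setting this equal to 102.5 + Q gives Q = 35.25 and P = 155.375.
Change in quantity: 35.25 − 47 = −11.75.

Q falls by 11.75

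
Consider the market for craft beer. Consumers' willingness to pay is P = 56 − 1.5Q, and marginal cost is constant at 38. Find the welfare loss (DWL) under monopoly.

DWL = 27

Under competition P = MC = 38, so Q = (56 − 38)/1.5 = 12.
The monopolist equates marginal revenue to marginal cost: 56 − 3Q = 38, so Q = 6. From demand, P = 47.
DWL is the triangle between Q = 6 and Q = 12: ½·(12 − 6)·(47 − 38) = 27.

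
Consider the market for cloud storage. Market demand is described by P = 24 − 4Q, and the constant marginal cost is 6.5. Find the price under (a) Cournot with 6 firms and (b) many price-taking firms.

Cournot: P = 9; Competition: P = 6.5

Cournot with 6 identical firms: the symmetric best-response condition is 24 − 28q = 6.5. Each firm produces q = 0.625, total output Q = 3.75, price P = 9.
Competitive firms price at marginal cost: P = 6.5, giving Q = 4.375.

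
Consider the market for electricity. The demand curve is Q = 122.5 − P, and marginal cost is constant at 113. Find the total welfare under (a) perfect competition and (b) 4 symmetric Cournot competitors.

Competition: TS = 45.125; Cournot: TS = 43.32

Inverting demand: P = 122.5 − Q.
Under competition P = MC = 113, so Q = (122.5 − 113)/1 = 9.5.
CS = ½·(122.5 − 113)·9.5 = 45.125; PS = (113 − 113)·9.5 = 0; TS = 45.125.
Cournot with 4 identical firms: the symmetric best-response condition is 122.5 − 5q = 113. Each firm produces q = 1.9, total output Q = 7.6, price P = 114.9.
CS = ½·(122.5 − 114.9)·7.6 = 28.88; PS = (114.9 − 113)·7.6 = 14.44; TS = 43.32.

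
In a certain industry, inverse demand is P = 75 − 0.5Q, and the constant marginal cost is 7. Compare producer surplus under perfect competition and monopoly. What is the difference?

PS rises by 2312

Under competition P = MC = 7, so Q = (75 − 7)/0.5 = 136.
PS = (7 − 7)·136 = 0.
Monopoly sets MR = MC: 75 − Q = 7 ⇒ Q = 68, P = 75 − 0.5·68 = 41.
PS = (41 − 7)·68 = 2312.
Change in producer surplus: 2312 − 0 = 2312.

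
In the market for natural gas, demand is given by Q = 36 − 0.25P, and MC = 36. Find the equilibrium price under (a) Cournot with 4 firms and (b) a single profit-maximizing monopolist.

Cournot: P = 57.6; Monopoly: P = 90

Inverting demand: P = 144 − 4Q.
In a 4-firm Cournot equilibrium, symmetry and the first-order condition give q = (144 − 36)/(20) = 5.4. So Q = 21.6 and P = 57.6.
The monopolist equates marginal revenue to marginal cost: 144 − 8Q = 36, so Q = 13.5. From demand, P = 90.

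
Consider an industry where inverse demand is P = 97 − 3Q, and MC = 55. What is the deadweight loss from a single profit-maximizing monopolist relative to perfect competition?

DWL = 73.5

Competitive firms price at marginal cost: P = 55, giving Q = 14.
The monopolist equates marginal revenue to marginal cost: 97 − 6Q = 55, so Q = 7. From demand, P = 76.
DWL is the triangle between Q = 7 and Q = 14: ½·(14 − 7)·(76 − 55) = 73.5.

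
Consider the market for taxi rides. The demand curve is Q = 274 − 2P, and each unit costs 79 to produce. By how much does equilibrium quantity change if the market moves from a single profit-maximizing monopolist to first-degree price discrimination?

Q rises by 58

Inverting demand: P = 137 − 0.5Q.
The monopolist equates marginal revenue to marginal cost: 137 − Q = 79, so Q = 58. From demand, P = 108.
With perfect price discrimination, output is the efficient level Q = 116 (where demand meets MC), but every buyer pays their willingness to pay: CS = 0 and PS = total surplus.
Change in equilibrium quantity: 116 − 58 = 58.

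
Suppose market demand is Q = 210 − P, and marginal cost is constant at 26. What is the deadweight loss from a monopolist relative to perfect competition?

Inverting demand: P = 210 − Q.
Perfect competition: P = MC = 26, so 210 − Q = 26 and Q = 184.
Monopoly sets MR = MC: 210 − 2Q = 26 ⇒ Q = 92, P = 210 − 92 = 118.
DWL is the triangle between Q = 92 and Q = 184: ½·(184 − 92)·(118 − 26) = 4232.

DWL = 4232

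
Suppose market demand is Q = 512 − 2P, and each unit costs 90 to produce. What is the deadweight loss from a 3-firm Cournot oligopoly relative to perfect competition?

DWL = 1722.25

Inverting demand: P = 256 − 0.5Q.
Under competition P = MC = 90, so Q = (256 − 90)/0.5 = 332.
With 3 symmetric Cournot firms, each firm's FOC gives 256 − 2q = 90, so q = 83, Q = 3·83 = 249, and P = 131.5.
DWL is the triangle between Q = 249 and Q = 332: ½·(332 − 249)·(131.5 − 90) = 1722.25.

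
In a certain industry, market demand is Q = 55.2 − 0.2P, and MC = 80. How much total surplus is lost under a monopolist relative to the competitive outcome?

DWL = 960.4

Inverting demand: P = 276 − 5Q.
Under competition P = MC = 80, so Q = (276 − 80)/5 = 39.2.
Monopoly sets MR = MC: 276 − 10Q = 80 ⇒ Q = 19.6, P = 276 − 5·19.6 = 178.
DWL is the triangle between Q = 19.6 and Q = 39.2: ½·(39.2 − 19.6)·(178 − 80) = 960.4.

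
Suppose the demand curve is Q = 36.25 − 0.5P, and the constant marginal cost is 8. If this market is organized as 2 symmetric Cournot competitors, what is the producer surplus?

Inverting demand: P = 72.5 − 2Q.
With 2 symmetric Cournot firms, each firm's FOC gives 72.5 − 6q = 8, so q = 10.75, Q = 2·10.75 = 21.5, and P = 29.5.
PS = (29.5 − 8)·21.5 = 462.25.

PS = 462.25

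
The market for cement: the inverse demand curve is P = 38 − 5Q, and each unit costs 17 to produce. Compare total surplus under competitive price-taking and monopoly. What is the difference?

Under competition P = MC = 17, so Q = (38 − 17)/5 = 4.2.
CS = ½·(38 − 17)·4.2 = 44.1; PS = (17 − 17)·4.2 = 0; TS = 44.1.
Monopoly sets MR = MC: 38 − 10Q = 17 ⇒ Q = 2.1, P = 38 − 5·2.1 = 27.5.
CS = ½·(38 − 27.5)·2.1 = 11.025; PS = (27.5 − 17)·2.1 = 22.05; TS = 33.075.
Change in total surplus: 33.075 − 44.1 = −11.025.

TS falls by 11.025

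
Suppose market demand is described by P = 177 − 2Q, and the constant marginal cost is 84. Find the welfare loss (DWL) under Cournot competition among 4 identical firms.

Perfect competition: P = MC = 84, so 177 − 2Q = 84 and Q = 46.5.
In a 4-firm Cournot equilibrium, symmetry and the first-order condition give q = (177 − 84)/(10) = 9.3. So Q = 37.2 and P = 102.6.
DWL is the triangle between Q = 37.2 and Q = 46.5: ½·(46.5 − 37.2)·(102.6 − 84) = 86.49.

DWL = 86.49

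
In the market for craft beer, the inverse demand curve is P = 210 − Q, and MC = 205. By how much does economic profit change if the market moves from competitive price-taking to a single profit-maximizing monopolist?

Economic profit rises by 6.25

Under competition P = MC = 205, so Q = (210 − 205)/1 = 5.
Profit = (205 − 205)·5 = 0.
Monopoly sets MR = MC: 210 − 2Q = 205 ⇒ Q = 2.5, P = 210 − 2.5 = 207.5.
Profit = (207.5 − 205)·2.5 = 6.25.
Change in economic profit: 6.25 − 0 = 6.25.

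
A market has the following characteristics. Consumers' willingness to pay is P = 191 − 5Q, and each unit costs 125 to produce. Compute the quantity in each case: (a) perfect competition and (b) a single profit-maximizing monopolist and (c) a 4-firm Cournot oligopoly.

Competitive firms price at marginal cost: P = 125, giving Q = 13.2.
The monopolist equates marginal revenue to marginal cost: 191 − 10Q = 125, so Q = 6.6. From demand, P = 158.
With 4 symmetric Cournot firms, each firm's FOC gives 191 − 25q = 125, so q = 2.64, Q = 4·2.64 = 10.56, and P = 138.2.

Competition: Q = 13.2; Monopoly: Q = 6.6; Cournot: Q = 10.56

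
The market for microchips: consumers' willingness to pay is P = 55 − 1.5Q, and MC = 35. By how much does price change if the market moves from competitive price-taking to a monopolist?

Competitive firms price at marginal cost: P = 35, giving Q = 40/3.
A monopolist chooses Q where MR = MC. MR = 55 − 3Q; setting this equal to 35 gives Q = 20/3 and P = 45.
Change in price: 45 − 35 = 10.

Price rises by 10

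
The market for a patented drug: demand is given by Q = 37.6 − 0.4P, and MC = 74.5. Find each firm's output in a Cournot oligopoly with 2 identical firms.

q_i = 2.6

Inverting demand: P = 94 − 2.5Q.
With 2 symmetric Cournot firms, each firm's FOC gives 94 − 7.5q = 74.5, so q = 2.6, Q = 2·2.6 = 5.2, and P = 81.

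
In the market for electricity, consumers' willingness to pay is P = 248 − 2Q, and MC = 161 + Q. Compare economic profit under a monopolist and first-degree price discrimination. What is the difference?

π rises by 504.6

Monopoly sets MR = MC: 248 − 4Q = 161 + Q ⇒ Q = 17.4, P = 248 − 2·17.4 = 213.2.
Profit = 213.2·17.4 − (161·17.4 + ½·1·17.4²) = 756.9.
Under first-degree price discrimination the firm charges each unit its demand price and produces up to where P = MC, i.e. Q = 29. Consumer surplus is zero; producer surplus equals total surplus.
PS equals the full surplus area, 1261.5. Profit = 1261.5 = 1261.5.
Change in economic profit: 1261.5 − 756.9 = 504.6.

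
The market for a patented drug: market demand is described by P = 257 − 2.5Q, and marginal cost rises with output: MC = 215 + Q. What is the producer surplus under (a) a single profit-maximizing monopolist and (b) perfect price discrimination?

A monopolist chooses Q where MR = MC. MR = 257 − 5Q; setting this equal to 215 + Q gives Q = 7 and P = 239.5.
PS = P·Q − VC(Q) = 239.5·7 − (215·7 + ½·1·7²) = 147.
A perfectly discriminating monopolist sells every unit with P(Q) ≥ MC(Q), so output equals the competitive quantity Q = 12. Each buyer pays their reservation price, so CS = 0 and the firm captures all surplus.
PS = ½·(257 − 215)·12 = 252.

Monopoly: PS = 147; Perfect PD: PS = 252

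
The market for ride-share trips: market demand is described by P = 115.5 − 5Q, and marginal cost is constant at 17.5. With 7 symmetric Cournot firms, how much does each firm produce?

With 7 symmetric Cournot firms, each firm's FOC gives 115.5 − 40q = 17.5, so q = 2.45, Q = 7·2.45 = 17.15, and P = 29.75.

q_i = 2.45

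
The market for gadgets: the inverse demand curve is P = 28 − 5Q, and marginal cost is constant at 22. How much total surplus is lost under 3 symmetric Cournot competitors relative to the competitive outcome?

Perfect competition: P = MC = 22, so 28 − 5Q = 22 and Q = 1.2.
In a 3-firm Cournot equilibrium, symmetry and the first-order condition give q = (28 − 22)/(20) = 0.3. So Q = 0.9 and P = 23.5.
DWL is the triangle between Q = 0.9 and Q = 1.2: ½·(1.2 − 0.9)·(23.5 − 22) = 0.225.

DWL = 0.225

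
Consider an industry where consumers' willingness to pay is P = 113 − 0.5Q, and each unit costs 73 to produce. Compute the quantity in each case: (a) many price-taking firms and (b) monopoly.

Under competition P = MC = 73, so Q = (113 − 73)/0.5 = 80.
Monopoly sets MR = MC: 113 − Q = 73 ⇒ Q = 40, P = 113 − 0.5·40 = 93.

Competition: Q = 80; Monopoly: Q = 40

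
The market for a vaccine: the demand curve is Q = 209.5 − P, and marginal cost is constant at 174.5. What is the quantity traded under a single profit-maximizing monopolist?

Q = 17.5

Inverting demand: P = 209.5 − Q.
Monopoly sets MR = MC: 209.5 − 2Q = 174.5 ⇒ Q = 17.5, P = 209.5 − 17.5 = 192.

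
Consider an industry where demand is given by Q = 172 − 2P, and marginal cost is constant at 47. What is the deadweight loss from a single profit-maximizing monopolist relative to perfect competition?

Inverting demand: P = 86 − 0.5Q.
Competitive firms price at marginal cost: P = 47, giving Q = 78.
The monopolist equates marginal revenue to marginal cost: 86 − Q = 47, so Q = 39. From demand, P = 66.5.
DWL is the triangle between Q = 39 and Q = 78: ½·(78 − 39)·(66.5 − 47) = 380.25.

DWL = 380.25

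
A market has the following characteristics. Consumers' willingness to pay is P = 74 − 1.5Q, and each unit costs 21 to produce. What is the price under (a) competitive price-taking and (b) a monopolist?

Competition: P = 21; Monopoly: P = 47.5

Competitive firms price at marginal cost: P = 21, giving Q = 106/3.
Monopoly sets MR = MC: 74 − 3Q = 21 ⇒ Q = 53/3, P = 74 − 1.5·53/3 = 47.5.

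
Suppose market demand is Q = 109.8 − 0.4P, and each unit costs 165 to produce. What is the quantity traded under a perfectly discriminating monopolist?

Q = 43.8

Inverting demand: P = 274.5 − 2.5Q.
A perfectly discriminating monopolist sells every unit with P(Q) ≥ MC(Q), so output equals the competitive quantity Q = 43.8. Each buyer pays their reservation price, so CS = 0 and the firm captures all surplus.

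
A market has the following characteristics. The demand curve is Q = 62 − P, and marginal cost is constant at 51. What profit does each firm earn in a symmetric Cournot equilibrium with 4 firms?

π_i = 4.84

Inverting demand: P = 62 − Q.
In a 4-firm Cournot equilibrium, symmetry and the first-order condition give q = (62 − 51)/(5) = 2.2. So Q = 8.8 and P = 53.2.
Each firm's profit = (53.2 − 51)·2.2 = 4.84.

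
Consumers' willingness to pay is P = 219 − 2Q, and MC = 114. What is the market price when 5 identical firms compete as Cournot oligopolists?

P = 131.5

Cournot with 5 identical firms: the symmetric best-response condition is 219 − 12q = 114. Each firm produces q = 8.75, total output Q = 43.75, price P = 131.5.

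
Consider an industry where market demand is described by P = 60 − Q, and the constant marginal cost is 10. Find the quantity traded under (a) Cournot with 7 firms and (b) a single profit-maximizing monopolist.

Cournot: Q = 43.75; Monopoly: Q = 25

In a 7-firm Cournot equilibrium, symmetry and the first-order condition give q = (60 − 10)/(8) = 6.25. So Q = 43.75 and P = 16.25.
A monopolist chooses Q where MR = MC. MR = 60 − 2Q; setting this equal to 10 gives Q = 25 and P = 35.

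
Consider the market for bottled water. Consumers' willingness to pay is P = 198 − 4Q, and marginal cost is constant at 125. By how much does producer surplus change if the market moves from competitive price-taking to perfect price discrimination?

Competitive firms price at marginal cost: P = 125, giving Q = 18.25.
PS = (125 − 125)·18.25 = 0.
With perfect price discrimination, output is the efficient level Q = 18.25 (where demand meets MC), but every buyer pays their willingness to pay: CS = 0 and PS = total surplus.
PS = ½·(198 − 125)·18.25 = 666.125.
Change in producer surplus: 666.125 − 0 = 666.125.

PS rises by 666.125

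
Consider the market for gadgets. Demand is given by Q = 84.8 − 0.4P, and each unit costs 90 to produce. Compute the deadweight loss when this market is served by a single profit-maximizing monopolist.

Inverting demand: P = 212 − 2.5Q.
Perfect competition: P = MC = 90, so 212 − 2.5Q = 90 and Q = 48.8.
The monopolist equates marginal revenue to marginal cost: 212 − 5Q = 90, so Q = 24.4. From demand, P = 151.
DWL is the triangle between Q = 24.4 and Q = 48.8: ½·(48.8 − 24.4)·(151 − 90) = 744.2.

DWL = 744.2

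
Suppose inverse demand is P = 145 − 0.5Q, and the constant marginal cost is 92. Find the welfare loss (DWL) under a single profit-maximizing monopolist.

DWL = 702.25

Under competition P = MC = 92, so Q = (145 − 92)/0.5 = 106.
The monopolist equates marginal revenue to marginal cost: 145 − Q = 92, so Q = 53. From demand, P = 118.5.
DWL is the triangle between Q = 53 and Q = 106: ½·(106 − 53)·(118.5 − 92) = 702.25.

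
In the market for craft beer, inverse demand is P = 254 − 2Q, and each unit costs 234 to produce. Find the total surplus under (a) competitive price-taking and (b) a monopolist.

Competition: TS = 100; Monopoly: TS = 75

Under competition P = MC = 234, so Q = (254 − 234)/2 = 10.
CS = ½·(254 − 234)·10 = 100; PS = (234 − 234)·10 = 0; TS = 100.
A monopolist chooses Q where MR = MC. MR = 254 − 4Q; setting this equal to 234 gives Q = 5 and P = 244.
CS = ½·(254 − 244)·5 = 25; PS = (244 − 234)·5 = 50; TS = 75.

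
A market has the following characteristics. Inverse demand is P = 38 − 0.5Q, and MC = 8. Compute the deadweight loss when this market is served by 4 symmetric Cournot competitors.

Competitive firms price at marginal cost: P = 8, giving Q = 60.
With 4 symmetric Cournot firms, each firm's FOC gives 38 − 2.5q = 8, so q = 12, Q = 4·12 = 48, and P = 14.
DWL is the triangle between Q = 48 and Q = 60: ½·(60 − 48)·(14 − 8) = 36.

DWL = 36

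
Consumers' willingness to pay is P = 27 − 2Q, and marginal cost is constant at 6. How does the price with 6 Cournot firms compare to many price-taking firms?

Cournot with 6 identical firms: the symmetric best-response condition is 27 − 14q = 6. Each firm produces q = 1.5, total output Q = 9, price P = 9.
Under competition P = MC = 6, so Q = (27 − 6)/2 = 10.5.

Cournot: P = 9; Competition: P = 6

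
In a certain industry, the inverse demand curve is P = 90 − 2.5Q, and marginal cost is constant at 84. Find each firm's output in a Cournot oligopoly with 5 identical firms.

q_i = 0.4

With 5 symmetric Cournot firms, each firm's FOC gives 90 − 15q = 84, so q = 0.4, Q = 5·0.4 = 2, and P = 85.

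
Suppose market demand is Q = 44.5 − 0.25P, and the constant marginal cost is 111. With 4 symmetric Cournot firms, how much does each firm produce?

q_i = 3.35

Inverting demand: P = 178 − 4Q.
In a 4-firm Cournot equilibrium, symmetry and the first-order condition give q = (178 − 111)/(20) = 3.35. So Q = 13.4 and P = 124.4.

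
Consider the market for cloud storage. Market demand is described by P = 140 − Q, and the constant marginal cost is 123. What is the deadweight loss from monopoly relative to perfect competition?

Perfect competition: P = MC = 123, so 140 − Q = 123 and Q = 17.
Monopoly sets MR = MC: 140 − 2Q = 123 ⇒ Q = 8.5, P = 140 − 8.5 = 131.5.
DWL is the triangle between Q = 8.5 and Q = 17: ½·(17 − 8.5)·(131.5 − 123) = 36.125.

DWL = 36.125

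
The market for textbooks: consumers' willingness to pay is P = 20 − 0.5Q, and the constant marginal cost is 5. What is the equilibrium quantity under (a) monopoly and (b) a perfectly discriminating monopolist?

Monopoly: Q = 15; Perfect PD: Q = 30

A monopolist chooses Q where MR = MC. MR = 20 − Q; setting this equal to 5 gives Q = 15 and P = 12.5.
A perfectly discriminating monopolist sells every unit with P(Q) ≥ MC(Q), so output equals the competitive quantity Q = 30. Each buyer pays their reservation price, so CS = 0 and the firm captures all surplus.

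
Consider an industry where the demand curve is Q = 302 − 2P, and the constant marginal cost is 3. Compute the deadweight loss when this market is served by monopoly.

DWL = 5476

Inverting demand: P = 151 − 0.5Q.
Perfect competition: P = MC = 3, so 151 − 0.5Q = 3 and Q = 296.
Monopoly sets MR = MC: 151 − Q = 3 ⇒ Q = 148, P = 151 − 0.5·148 = 77.
DWL is the triangle between Q = 148 and Q = 296: ½·(296 − 148)·(77 − 3) = 5476.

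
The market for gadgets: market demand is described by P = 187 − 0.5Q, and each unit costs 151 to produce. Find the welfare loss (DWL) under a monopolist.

Competitive firms price at marginal cost: P = 151, giving Q = 72.
A monopolist chooses Q where MR = MC. MR = 187 − Q; setting this equal to 151 gives Q = 36 and P = 169.
DWL is the triangle between Q = 36 and Q = 72: ½·(72 − 36)·(169 − 151) = 324.

DWL = 324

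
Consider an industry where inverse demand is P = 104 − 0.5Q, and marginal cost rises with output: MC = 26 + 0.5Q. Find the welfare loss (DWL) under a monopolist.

Competitive equilibrium sets price equal to marginal cost: 104 − 0.5Q = 26 + 0.5Q, so Q = 78 and P = 65.
Monopoly sets MR = MC: 104 − Q = 26 + 0.5Q ⇒ Q = 52, P = 104 − 0.5·52 = 78.
CS = ½·(104 − 65)·78 = 1521; PS = (65·78 − 26·78 − ½·0.5·78²) = 1521; TS = 3042.
CS = ½·(104 − 78)·52 = 676; PS = (78·52 − 26·52 − ½·0.5·52²) = 2028; TS = 2704.
DWL = 3042 − 2704 = 338.

DWL = 338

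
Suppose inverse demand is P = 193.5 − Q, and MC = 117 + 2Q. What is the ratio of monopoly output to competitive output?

Q_m/Q_c = 0.75

A monopolist chooses Q where MR = MC. MR = 193.5 − 2Q; setting this equal to 117 + 2Q gives Q = 19.125 and P = 174.375.
Under competition P = MC: 193.5 − Q = 117 + 2Q ⇒ Q = 25.5, P = 168.
Ratio Q_m/Q_c = 19.125/25.5 = 0.75.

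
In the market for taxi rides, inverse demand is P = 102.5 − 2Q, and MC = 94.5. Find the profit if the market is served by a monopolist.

A monopolist chooses Q where MR = MC. MR = 102.5 − 4Q; setting this equal to 94.5 gives Q = 2 and P = 98.5.
Profit = (98.5 − 94.5)·2 = 8.

Profit = 8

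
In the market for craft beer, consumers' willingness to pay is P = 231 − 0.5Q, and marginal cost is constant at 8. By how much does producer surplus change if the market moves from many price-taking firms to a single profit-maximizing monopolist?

Under competition P = MC = 8, so Q = (231 − 8)/0.5 = 446.
PS = (8 − 8)·446 = 0.
Monopoly sets MR = MC: 231 − Q = 8 ⇒ Q = 223, P = 231 − 0.5·223 = 119.5.
PS = (119.5 − 8)·223 = 24864.5.
Change in producer surplus: 24864.5 − 0 = 24864.5.

PS rises by 24864.5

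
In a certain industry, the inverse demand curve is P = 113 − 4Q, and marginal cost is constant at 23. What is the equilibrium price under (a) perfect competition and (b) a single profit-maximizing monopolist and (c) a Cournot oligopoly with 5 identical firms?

Competitive firms price at marginal cost: P = 23, giving Q = 22.5.
Monopoly sets MR = MC: 113 − 8Q = 23 ⇒ Q = 11.25, P = 113 − 4·11.25 = 68.
In a 5-firm Cournot equilibrium, symmetry and the first-order condition give q = (113 − 23)/(24) = 3.75. So Q = 18.75 and P = 38.

Competition: P = 23; Monopoly: P = 68; Cournot: P = 38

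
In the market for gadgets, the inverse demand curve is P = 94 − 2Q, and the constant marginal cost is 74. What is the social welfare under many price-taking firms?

Competitive firms price at marginal cost: P = 74, giving Q = 10.
CS = ½·(94 − 74)·10 = 100; PS = (74 − 74)·10 = 0; TS = 100.

TS = 100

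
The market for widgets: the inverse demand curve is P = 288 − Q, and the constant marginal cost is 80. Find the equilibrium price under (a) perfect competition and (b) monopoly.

Perfect competition: P = MC = 80, so 288 − Q = 80 and Q = 208.
The monopolist equates marginal revenue to marginal cost: 288 − 2Q = 80, so Q = 104. From demand, P = 184.

Competition: P = 80; Monopoly: P = 184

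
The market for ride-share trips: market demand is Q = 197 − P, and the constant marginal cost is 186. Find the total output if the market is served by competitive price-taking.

Inverting demand: P = 197 − Q.
Competitive firms price at marginal cost: P = 186, giving Q = 11.

Q = 11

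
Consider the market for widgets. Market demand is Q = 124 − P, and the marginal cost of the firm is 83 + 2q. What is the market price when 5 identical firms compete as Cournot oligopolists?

Inverting demand: P = 124 − Q.
Cournot with 5 identical firms: the symmetric best-response condition is 124 − 6q = 83 + 2q. Each firm produces q = 5.125, total output Q = 25.625, price P = 98.375.

P = 98.375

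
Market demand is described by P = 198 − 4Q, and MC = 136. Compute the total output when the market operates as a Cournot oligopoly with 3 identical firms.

Q = 11.625

With 3 symmetric Cournot firms, each firm's FOC gives 198 − 16q = 136, so q = 3.875, Q = 3·3.875 = 11.625, and P = 151.5.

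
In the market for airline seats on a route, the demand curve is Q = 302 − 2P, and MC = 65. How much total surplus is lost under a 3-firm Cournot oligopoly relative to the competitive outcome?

Inverting demand: P = 151 − 0.5Q.
Perfect competition: P = MC = 65, so 151 − 0.5Q = 65 and Q = 172.
Cournot with 3 identical firms: the symmetric best-response condition is 151 − 2q = 65. Each firm produces q = 43, total output Q = 129, price P = 86.5.
DWL is the triangle between Q = 129 and Q = 172: ½·(172 − 129)·(86.5 − 65) = 462.25.

DWL = 462.25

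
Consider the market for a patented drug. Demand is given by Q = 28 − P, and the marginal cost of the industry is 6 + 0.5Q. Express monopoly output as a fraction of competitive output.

Q_m/Q_c = 0.6

Inverting demand: P = 28 − Q.
The monopolist equates marginal revenue to marginal cost: 28 − 2Q = 6 + 0.5Q, so Q = 8.8. From demand, P = 19.2.
Under competition P = MC: 28 − Q = 6 + 0.5Q ⇒ Q = 44/3, P = 40/3.
Ratio Q_m/Q_c = 8.8/(44/3) = 0.6.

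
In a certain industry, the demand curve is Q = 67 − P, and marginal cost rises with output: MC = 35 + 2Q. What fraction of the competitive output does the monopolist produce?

Q_m/Q_c = 0.75

Inverting demand: P = 67 − Q.
A monopolist chooses Q where MR = MC. MR = 67 − 2Q; setting this equal to 35 + 2Q gives Q = 8 and P = 59.
Under competition P = MC: 67 − Q = 35 + 2Q ⇒ Q = 32/3, P = 169/3.
Ratio Q_m/Q_c = 8/(32/3) = 0.75.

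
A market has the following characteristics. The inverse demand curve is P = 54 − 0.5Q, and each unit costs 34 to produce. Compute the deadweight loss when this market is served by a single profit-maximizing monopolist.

Perfect competition: P = MC = 34, so 54 − 0.5Q = 34 and Q = 40.
A monopolist chooses Q where MR = MC. MR = 54 − Q; setting this equal to 34 gives Q = 20 and P = 44.
DWL is the triangle between Q = 20 and Q = 40: ½·(40 − 20)·(44 − 34) = 100.

DWL = 100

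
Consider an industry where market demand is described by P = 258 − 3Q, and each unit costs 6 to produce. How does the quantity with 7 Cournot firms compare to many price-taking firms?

In a 7-firm Cournot equilibrium, symmetry and the first-order condition give q = (258 − 6)/(24) = 10.5. So Q = 73.5 and P = 37.5.
Perfect competition: P = MC = 6, so 258 − 3Q = 6 and Q = 84.

Cournot: Q = 73.5; Competition: Q = 84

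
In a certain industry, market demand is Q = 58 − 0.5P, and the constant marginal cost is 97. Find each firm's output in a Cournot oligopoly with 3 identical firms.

Inverting demand: P = 116 − 2Q.
Cournot with 3 identical firms: the symmetric best-response condition is 116 − 8q = 97. Each firm produces q = 2.375, total output Q = 7.125, price P = 101.75.

q_i = 2.375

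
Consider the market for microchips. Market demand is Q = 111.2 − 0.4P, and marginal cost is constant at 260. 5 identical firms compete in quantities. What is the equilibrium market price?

P = 263

Inverting demand: P = 278 − 2.5Q.
Cournot with 5 identical firms: the symmetric best-response condition is 278 − 15q = 260. Each firm produces q = 1.2, total output Q = 6, price P = 263.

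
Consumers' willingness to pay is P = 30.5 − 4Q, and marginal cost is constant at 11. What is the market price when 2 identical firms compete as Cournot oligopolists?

Cournot with 2 identical firms: the symmetric best-response condition is 30.5 − 12q = 11. Each firm produces q = 1.625, total output Q = 3.25, price P = 17.5.

P = 17.5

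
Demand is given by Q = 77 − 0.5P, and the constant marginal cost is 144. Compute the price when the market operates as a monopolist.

Inverting demand: P = 154 − 2Q.
A monopolist chooses Q where MR = MC. MR = 154 − 4Q; setting this equal to 144 gives Q = 2.5 and P = 149.

P = 149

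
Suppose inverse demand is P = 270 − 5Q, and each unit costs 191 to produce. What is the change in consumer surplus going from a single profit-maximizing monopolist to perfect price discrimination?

Consumer surplus falls by 156.025

Monopoly sets MR = MC: 270 − 10Q = 191 ⇒ Q = 7.9, P = 270 − 5·7.9 = 230.5.
CS = ½·(270 − 230.5)·7.9 = 156.025.
Under first-degree price discrimination the firm charges each unit its demand price and produces up to where P = MC, i.e. Q = 15.8. Consumer surplus is zero; producer surplus equals total surplus.
CS = 0.
Change in consumer surplus: 0 − 156.025 = −156.025.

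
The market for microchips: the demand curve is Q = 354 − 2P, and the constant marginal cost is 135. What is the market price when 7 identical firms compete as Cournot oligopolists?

P = 140.25

Inverting demand: P = 177 − 0.5Q.
With 7 symmetric Cournot firms, each firm's FOC gives 177 − 4q = 135, so q = 10.5, Q = 7·10.5 = 73.5, and P = 140.25.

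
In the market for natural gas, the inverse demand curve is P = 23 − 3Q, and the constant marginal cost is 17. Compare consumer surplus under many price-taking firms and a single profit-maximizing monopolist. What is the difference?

Perfect competition: P = MC = 17, so 23 − 3Q = 17 and Q = 2.
CS = ½·(23 − 17)·2 = 6.
Monopoly sets MR = MC: 23 − 6Q = 17 ⇒ Q = 1, P = 23 − 3·1 = 20.
CS = ½·(23 − 20)·1 = 1.5.
Change in consumer surplus: 1.5 − 6 = −4.5.

Consumer surplus falls by 4.5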